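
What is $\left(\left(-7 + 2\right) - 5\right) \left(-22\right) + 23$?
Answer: $243$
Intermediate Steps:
$\left(\left(-7 + 2\right) - 5\right) \left(-22\right) + 23 = \left(-5 - 5\right) \left(-22\right) + 23 = \left(-10\right) \left(-22\right) + 23 = 220 + 23 = 243$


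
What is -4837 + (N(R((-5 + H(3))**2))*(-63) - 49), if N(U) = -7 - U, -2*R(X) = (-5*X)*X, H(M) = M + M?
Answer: -8575/2 ≈ -4287.5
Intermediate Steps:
H(M) = 2*M
R(X) = 5*X**2/2 (R(X) = -(-5*X)*X/2 = -(-5)*X**2/2 = 5*X**2/2)
-4837 + (N(R((-5 + H(3))**2))*(-63) - 49) = -4837 + ((-7 - 5*((-5 + 2*3)**2)**2/2)*(-63) - 49) = -4837 + ((-7 - 5*((-5 + 6)**2)**2/2)*(-63) - 49) = -4837 + ((-7 - 5*(1**2)**2/2)*(-63) - 49) = -4837 + ((-7 - 5*1**2/2)*(-63) - 49) = -4837 + ((-7 - 5/2)*(-63) - 49) = -4837 + (-19/2*(-63) - 49) = -4837 + (1197/2 - 49) = -4837 + 1099/2 = -8575/2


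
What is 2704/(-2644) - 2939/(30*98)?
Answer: -3930119/1943340 ≈ -2.0224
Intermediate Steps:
2704/(-2644) - 2939/(30*98) = 2704*(-1/2644) - 2939/2940 = -676/661 - 2939*1/2940 = -676/661 - 2939/2940 = -3930119/1943340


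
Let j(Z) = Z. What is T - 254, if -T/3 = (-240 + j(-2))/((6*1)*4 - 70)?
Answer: -6205/23 ≈ -269.78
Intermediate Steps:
T = -363/23 (T = -3*(-240 - 2)/((6*1)*4 - 70) = -(-726)/(6*4 - 70) = -(-726)/(24 - 70) = -(-726)/(-46) = -(-726)*(-1)/46 = -3*121/23 = -363/23 ≈ -15.783)
T - 254 = -363/23 - 254 = -6205/23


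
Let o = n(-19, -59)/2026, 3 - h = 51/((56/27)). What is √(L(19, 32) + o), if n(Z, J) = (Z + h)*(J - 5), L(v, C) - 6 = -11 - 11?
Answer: 6*I*√20556809/7091 ≈ 3.8364*I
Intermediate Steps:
h = -1209/56 (h = 3 - 51/(56/27) = 3 - 51/(56*(1/27)) = 3 - 51/56/27 = 3 - 51*27/56 = 3 - 1*1377/56 = 3 - 1377/56 = -1209/56 ≈ -21.589)
L(v, C) = -16 (L(v, C) = 6 + (-11 - 11) = 6 - 22 = -16)
n(Z, J) = (-5 + J)*(-1209/56 + Z) (n(Z, J) = (Z - 1209/56)*(J - 5) = (-1209/56 + Z)*(-5 + J) = (-5 + J)*(-1209/56 + Z))
o = 9092/7091 (o = (6045/56 - 5*(-19) - 1209/56*(-59) - 59*(-19))/2026 = (6045/56 + 95 + 71331/56 + 1121)*(1/2026) = (18184/7)*(1/2026) = 9092/7091 ≈ 1.2822)
√(L(19, 32) + o) = √(-16 + 9092/7091) = √(-104364/7091) = 6*I*√20556809/7091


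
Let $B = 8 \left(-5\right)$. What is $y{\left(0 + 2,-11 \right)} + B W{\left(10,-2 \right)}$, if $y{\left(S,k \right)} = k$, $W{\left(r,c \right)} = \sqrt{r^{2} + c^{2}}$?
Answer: $-11 - 80 \sqrt{26} \approx -418.92$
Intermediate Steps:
$W{\left(r,c \right)} = \sqrt{c^{2} + r^{2}}$
$B = -40$
$y{\left(0 + 2,-11 \right)} + B W{\left(10,-2 \right)} = -11 - 40 \sqrt{\left(-2\right)^{2} + 10^{2}} = -11 - 40 \sqrt{4 + 100} = -11 - 40 \sqrt{104} = -11 - 40 \cdot 2 \sqrt{26} = -11 - 80 \sqrt{26}$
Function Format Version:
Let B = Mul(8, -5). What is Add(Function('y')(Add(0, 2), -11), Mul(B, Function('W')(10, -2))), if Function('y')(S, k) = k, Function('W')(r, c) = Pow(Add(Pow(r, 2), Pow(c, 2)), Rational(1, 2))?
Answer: Add(-11, Mul(-80, Pow(26, Rational(1, 2)))) ≈ -418.92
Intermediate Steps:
Function('W')(r, c) = Pow(Add(Pow(c, 2), Pow(r, 2)), Rational(1, 2))
B = -40
Add(Function('y')(Add(0, 2), -11), Mul(B, Function('W')(10, -2))) = Add(-11, Mul(-40, Pow(Add(Pow(-2, 2), Pow(10, 2)), Rational(1, 2)))) = Add(-11, Mul(-40, Pow(Add(4, 100), Rational(1, 2)))) = Add(-11, Mul(-40, Pow(104, Rational(1, 2)))) = Add(-11, Mul(-40, Mul(2, Pow(26, Rational(1, 2))))) = Add(-11, Mul(-80, Pow(26, Rational(1, 2))))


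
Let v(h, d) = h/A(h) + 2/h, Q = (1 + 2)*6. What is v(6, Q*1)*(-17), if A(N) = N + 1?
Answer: -425/21 ≈ -20.238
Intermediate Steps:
A(N) = 1 + N
Q = 18 (Q = 3*6 = 18)
v(h, d) = 2/h + h/(1 + h) (v(h, d) = h/(1 + h) + 2/h = 2/h + h/(1 + h))
v(6, Q*1)*(-17) = (2/6 + 6/(1 + 6))*(-17) = (2*(⅙) + 6/7)*(-17) = (⅓ + 6*(⅐))*(-17) = (⅓ + 6/7)*(-17) = (25/21)*(-17) = -425/21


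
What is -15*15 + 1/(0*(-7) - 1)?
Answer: -226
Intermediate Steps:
-15*15 + 1/(0*(-7) - 1) = -225 + 1/(0 - 1) = -225 + 1/(-1) = -225 - 1 = -226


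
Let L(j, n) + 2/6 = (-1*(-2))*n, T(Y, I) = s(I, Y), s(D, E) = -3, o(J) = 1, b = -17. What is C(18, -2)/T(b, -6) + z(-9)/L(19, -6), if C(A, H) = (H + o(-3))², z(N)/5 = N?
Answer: 368/111 ≈ 3.3153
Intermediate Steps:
z(N) = 5*N
T(Y, I) = -3
C(A, H) = (1 + H)² (C(A, H) = (H + 1)² = (1 + H)²)
L(j, n) = -⅓ + 2*n (L(j, n) = -⅓ + (-1*(-2))*n = -⅓ + 2*n)
C(18, -2)/T(b, -6) + z(-9)/L(19, -6) = (1 - 2)²/(-3) + (5*(-9))/(-⅓ + 2*(-6)) = (-1)²*(-⅓) - 45/(-⅓ - 12) = 1*(-⅓) - 45/(-37/3) = -⅓ - 45*(-3/37) = -⅓ + 135/37 = 368/111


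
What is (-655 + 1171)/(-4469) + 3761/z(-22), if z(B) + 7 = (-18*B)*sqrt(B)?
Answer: -1897855879/15418054469 - 1489356*I*sqrt(22)/3450001 ≈ -0.12309 - 2.0248*I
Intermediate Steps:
z(B) = -7 - 18*B**(3/2) (z(B) = -7 + (-18*B)*sqrt(B) = -7 - 18*B**(3/2))
(-655 + 1171)/(-4469) + 3761/z(-22) = (-655 + 1171)/(-4469) + 3761/(-7 - (-396)*I*sqrt(22)) = 516*(-1/4469) + 3761/(-7 - (-396)*I*sqrt(22)) = -516/4469 + 3761/(-7 + 396*I*sqrt(22))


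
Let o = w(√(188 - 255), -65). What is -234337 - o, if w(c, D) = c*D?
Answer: -234337 + 65*I*√67 ≈ -2.3434e+5 + 532.05*I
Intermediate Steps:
w(c, D) = D*c
o = -65*I*√67 (o = -65*√(188 - 255) = -65*I*√67 ≈ -532.05*I)
-234337 - o = -234337 - (-65)*I*√67 = -234337 + 65*I*√67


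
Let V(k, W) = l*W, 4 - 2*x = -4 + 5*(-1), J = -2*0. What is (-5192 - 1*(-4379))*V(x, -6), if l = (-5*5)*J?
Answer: 0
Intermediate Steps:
J = 0
l = 0 (l = -5*5*0 = -25*0 = 0)
x = 13/2 (x = 2 - (-4 + 5*(-1))/2 = 2 - (-4 - 5)/2 = 2 - ½*(-9) = 2 + 9/2 = 13/2 ≈ 6.5000)
V(k, W) = 0 (V(k, W) = 0*W = 0)
(-5192 - 1*(-4379))*V(x, -6) = (-5192 - 1*(-4379))*0 = (-5192 + 4379)*0 = -813*0 = 0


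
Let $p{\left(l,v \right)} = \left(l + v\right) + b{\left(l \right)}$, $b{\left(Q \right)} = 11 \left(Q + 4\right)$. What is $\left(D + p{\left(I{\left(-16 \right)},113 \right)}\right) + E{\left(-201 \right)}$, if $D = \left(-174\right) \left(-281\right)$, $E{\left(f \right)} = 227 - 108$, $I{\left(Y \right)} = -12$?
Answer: $49026$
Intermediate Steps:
$b{\left(Q \right)} = 44 + 11 Q$ ($b{\left(Q \right)} = 11 \left(4 + Q\right) = 44 + 11 Q$)
$E{\left(f \right)} = 119$ ($E{\left(f \right)} = 227 - 108 = 119$)
$D = 48894$
$p{\left(l,v \right)} = 44 + v + 12 l$ ($p{\left(l,v \right)} = \left(l + v\right) + \left(44 + 11 l\right) = 44 + v + 12 l$)
$\left(D + p{\left(I{\left(-16 \right)},113 \right)}\right) + E{\left(-201 \right)} = \left(48894 + \left(44 + 113 + 12 \left(-12\right)\right)\right) + 119 = \left(48894 + \left(44 + 113 - 144\right)\right) + 119 = \left(48894 + 13\right) + 119 = 48907 + 119 = 49026$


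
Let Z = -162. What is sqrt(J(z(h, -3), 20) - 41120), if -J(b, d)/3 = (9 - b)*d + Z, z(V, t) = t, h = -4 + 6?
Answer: I*sqrt(41354) ≈ 203.36*I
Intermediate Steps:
h = 2
J(b, d) = 486 - 3*d*(9 - b) (J(b, d) = -3*((9 - b)*d - 162) = -3*(d*(9 - b) - 162) = -3*(-162 + d*(9 - b)) = 486 - 3*d*(9 - b))
sqrt(J(z(h, -3), 20) - 41120) = sqrt((486 - 27*20 + 3*(-3)*20) - 41120) = sqrt((486 - 540 - 180) - 41120) = sqrt(-234 - 41120) = sqrt(-41354) = I*sqrt(41354)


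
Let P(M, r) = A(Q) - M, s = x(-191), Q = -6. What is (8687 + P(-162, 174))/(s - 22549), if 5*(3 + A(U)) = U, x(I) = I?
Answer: -11056/28425 ≈ -0.38895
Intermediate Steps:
A(U) = -3 + U/5
s = -191
P(M, r) = -21/5 - M (P(M, r) = (-3 + (⅕)*(-6)) - M = (-3 - 6/5) - M = -21/5 - M)
(8687 + P(-162, 174))/(s - 22549) = (8687 + (-21/5 - 1*(-162)))/(-191 - 22549) = (8687 + (-21/5 + 162))/(-22740) = (8687 + 789/5)*(-1/22740) = (44224/5)*(-1/22740) = -11056/28425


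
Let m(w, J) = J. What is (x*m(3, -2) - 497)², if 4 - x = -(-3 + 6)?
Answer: 261121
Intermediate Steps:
x = 7 (x = 4 - (-1)*(-3 + 6) = 4 - (-1)*3 = 4 - 1*(-3) = 4 + 3 = 7)
(x*m(3, -2) - 497)² = (7*(-2) - 497)² = (-14 - 497)² = (-511)² = 261121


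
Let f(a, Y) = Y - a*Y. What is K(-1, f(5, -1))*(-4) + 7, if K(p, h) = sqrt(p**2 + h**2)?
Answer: 7 - 4*sqrt(17) ≈ -9.4924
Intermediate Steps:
f(a, Y) = Y - Y*a
K(p, h) = sqrt(h**2 + p**2)
K(-1, f(5, -1))*(-4) + 7 = sqrt((-(1 - 1*5))**2 + (-1)**2)*(-4) + 7 = sqrt((-(1 - 5))**2 + 1)*(-4) + 7 = sqrt((-1*(-4))**2 + 1)*(-4) + 7 = sqrt(4**2 + 1)*(-4) + 7 = sqrt(16 + 1)*(-4) + 7 = sqrt(17)*(-4) + 7 = -4*sqrt(17) + 7 = 7 - 4*sqrt(17)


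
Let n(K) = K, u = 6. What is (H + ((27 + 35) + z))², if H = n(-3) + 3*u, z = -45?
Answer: 1024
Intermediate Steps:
H = 15 (H = -3 + 3*6 = -3 + 18 = 15)
(H + ((27 + 35) + z))² = (15 + ((27 + 35) - 45))² = (15 + (62 - 45))² = (15 + 17)² = 32² = 1024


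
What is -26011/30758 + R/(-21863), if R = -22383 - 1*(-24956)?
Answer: -647818827/672462154 ≈ -0.96335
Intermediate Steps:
R = 2573 (R = -22383 + 24956 = 2573)
-26011/30758 + R/(-21863) = -26011/30758 + 2573/(-21863) = -26011*1/30758 + 2573*(-1/21863) = -26011/30758 - 2573/21863 = -647818827/672462154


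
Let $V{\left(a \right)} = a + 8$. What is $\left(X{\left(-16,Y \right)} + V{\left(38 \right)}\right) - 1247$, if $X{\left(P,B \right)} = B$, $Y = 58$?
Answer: $-1143$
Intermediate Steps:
$V{\left(a \right)} = 8 + a$
$\left(X{\left(-16,Y \right)} + V{\left(38 \right)}\right) - 1247 = \left(58 + \left(8 + 38\right)\right) - 1247 = \left(58 + 46\right) - 1247 = 104 - 1247 = -1143$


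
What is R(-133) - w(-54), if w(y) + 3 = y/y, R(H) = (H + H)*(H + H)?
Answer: 70758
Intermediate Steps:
R(H) = 4*H² (R(H) = (2*H)*(2*H) = 4*H²)
w(y) = -2 (w(y) = -3 + y/y = -3 + 1 = -2)
R(-133) - w(-54) = 4*(-133)² - 1*(-2) = 4*17689 + 2 = 70756 + 2 = 70758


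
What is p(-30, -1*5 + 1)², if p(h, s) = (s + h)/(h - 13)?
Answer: 1156/1849 ≈ 0.62520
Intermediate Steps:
p(h, s) = (h + s)/(-13 + h)
p(-30, -1*5 + 1)² = ((-30 + (-1*5 + 1))/(-13 - 30))² = ((-30 + (-5 + 1))/(-43))² = (-(-30 - 4)/43)² = (-1/43*(-34))² = (34/43)² = 1156/1849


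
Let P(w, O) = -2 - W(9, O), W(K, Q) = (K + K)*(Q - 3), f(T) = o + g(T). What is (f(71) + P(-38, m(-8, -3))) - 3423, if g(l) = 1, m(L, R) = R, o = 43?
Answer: -3273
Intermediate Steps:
f(T) = 44 (f(T) = 43 + 1 = 44)
W(K, Q) = 2*K*(-3 + Q) (W(K, Q) = (2*K)*(-3 + Q) = 2*K*(-3 + Q))
P(w, O) = 52 - 18*O (P(w, O) = -2 - 2*9*(-3 + O) = -2 - (-54 + 18*O) = -2 + (54 - 18*O) = 52 - 18*O)
(f(71) + P(-38, m(-8, -3))) - 3423 = (44 + (52 - 18*(-3))) - 3423 = (44 + (52 + 54)) - 3423 = (44 + 106) - 3423 = 150 - 3423 = -3273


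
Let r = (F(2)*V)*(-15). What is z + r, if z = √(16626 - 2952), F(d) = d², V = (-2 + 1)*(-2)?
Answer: -120 + √13674 ≈ -3.0641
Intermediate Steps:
V = 2 (V = -1*(-2) = 2)
r = -120 (r = (2²*2)*(-15) = (4*2)*(-15) = 8*(-15) = -120)
z = √13674 ≈ 116.94
z + r = √13674 - 120 = -120 + √13674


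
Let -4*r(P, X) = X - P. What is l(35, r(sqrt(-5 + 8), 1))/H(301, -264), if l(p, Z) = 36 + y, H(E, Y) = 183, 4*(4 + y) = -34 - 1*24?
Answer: 35/366 ≈ 0.095628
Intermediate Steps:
y = -37/2 (y = -4 + (-34 - 1*24)/4 = -4 + (-34 - 24)/4 = -4 + (1/4)*(-58) = -4 - 29/2 = -37/2 ≈ -18.500)
r(P, X) = -X/4 + P/4 (r(P, X) = -(X - P)/4 = -X/4 + P/4)
l(p, Z) = 35/2 (l(p, Z) = 36 - 37/2 = 35/2)
l(35, r(sqrt(-5 + 8), 1))/H(301, -264) = (35/2)/183 = (35/2)*(1/183) = 35/366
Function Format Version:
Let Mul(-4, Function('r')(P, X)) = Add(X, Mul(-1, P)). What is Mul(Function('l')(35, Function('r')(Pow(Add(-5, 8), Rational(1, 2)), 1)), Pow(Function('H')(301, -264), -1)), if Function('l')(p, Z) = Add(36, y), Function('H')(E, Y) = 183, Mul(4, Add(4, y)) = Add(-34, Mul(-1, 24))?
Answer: Rational(35, 366) ≈ 0.095628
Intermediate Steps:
y = Rational(-37, 2) (y = Add(-4, Mul(Rational(1, 4), Add(-34, Mul(-1, 24)))) = Add(-4, Mul(Rational(1, 4), Add(-34, -24))) = Add(-4, Mul(Rational(1, 4), -58)) = Add(-4, Rational(-29, 2)) = Rational(-37, 2) ≈ -18.500)
Function('r')(P, X) = Add(Mul(Rational(-1, 4), X), Mul(Rational(1, 4), P)) (Function('r')(P, X) = Mul(Rational(-1, 4), Add(X, Mul(-1, P))) = Add(Mul(Rational(-1, 4), X), Mul(Rational(1, 4), P)))
Function('l')(p, Z) = Rational(35, 2) (Function('l')(p, Z) = Add(36, Rational(-37, 2)) = Rational(35, 2))
Mul(Function('l')(35, Function('r')(Pow(Add(-5, 8), Rational(1, 2)), 1)), Pow(Function('H')(301, -264), -1)) = Mul(Rational(35, 2), Pow(183, -1)) = Mul(Rational(35, 2), Rational(1, 183)) = Rational(35, 366)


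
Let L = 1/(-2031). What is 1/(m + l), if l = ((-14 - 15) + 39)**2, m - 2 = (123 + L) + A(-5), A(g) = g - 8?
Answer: 2031/430571 ≈ 0.0047170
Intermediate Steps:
A(g) = -8 + g
L = -1/2031 ≈ -0.00049237
m = 227471/2031 (m = 2 + ((123 - 1/2031) + (-8 - 5)) = 2 + (249812/2031 - 13) = 2 + 223409/2031 = 227471/2031 ≈ 112.00)
l = 100 (l = (-29 + 39)**2 = 10**2 = 100)
1/(m + l) = 1/(227471/2031 + 100) = 1/(430571/2031) = 2031/430571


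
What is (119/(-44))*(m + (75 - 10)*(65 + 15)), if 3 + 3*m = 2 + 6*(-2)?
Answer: -168623/12 ≈ -14052.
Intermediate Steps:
m = -13/3 (m = -1 + (2 + 6*(-2))/3 = -1 + (2 - 12)/3 = -1 + (⅓)*(-10) = -1 - 10/3 = -13/3 ≈ -4.3333)
(119/(-44))*(m + (75 - 10)*(65 + 15)) = (119/(-44))*(-13/3 + (75 - 10)*(65 + 15)) = (119*(-1/44))*(-13/3 + 65*80) = -119*(-13/3 + 5200)/44 = -119/44*15587/3 = -168623/12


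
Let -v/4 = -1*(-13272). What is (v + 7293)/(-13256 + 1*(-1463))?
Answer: 45795/14719 ≈ 3.1113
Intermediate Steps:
v = -53088 (v = -(-4)*(-13272) = -4*13272 = -53088)
(v + 7293)/(-13256 + 1*(-1463)) = (-53088 + 7293)/(-13256 + 1*(-1463)) = -45795/(-13256 - 1463) = -45795/(-14719) = -45795*(-1/14719) = 45795/14719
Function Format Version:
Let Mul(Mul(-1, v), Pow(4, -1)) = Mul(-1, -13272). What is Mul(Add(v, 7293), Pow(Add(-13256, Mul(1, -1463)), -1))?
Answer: Rational(45795, 14719) ≈ 3.1113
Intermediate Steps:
v = -53088 (v = Mul(-4, Mul(-1, -13272)) = Mul(-4, 13272) = -53088)
Mul(Add(v, 7293), Pow(Add(-13256, Mul(1, -1463)), -1)) = Mul(Add(-53088, 7293), Pow(Add(-13256, Mul(1, -1463)), -1)) = Mul(-45795, Pow(Add(-13256, -1463), -1)) = Mul(-45795, Pow(-14719, -1)) = Mul(-45795, Rational(-1, 14719)) = Rational(45795, 14719)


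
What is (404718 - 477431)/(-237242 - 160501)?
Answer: 72713/397743 ≈ 0.18281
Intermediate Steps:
(404718 - 477431)/(-237242 - 160501) = -72713/(-397743) = -72713*(-1/397743) = 72713/397743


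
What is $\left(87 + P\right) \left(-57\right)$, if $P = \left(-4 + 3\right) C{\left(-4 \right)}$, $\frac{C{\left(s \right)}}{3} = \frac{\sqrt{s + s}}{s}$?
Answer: $-4959 - \frac{171 i \sqrt{2}}{2} \approx -4959.0 - 120.92 i$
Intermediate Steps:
$C{\left(s \right)} = \frac{3 \sqrt{2}}{\sqrt{s}}$ ($C{\left(s \right)} = 3 \frac{\sqrt{s + s}}{s} = 3 \frac{\sqrt{2 s}}{s} = 3 \frac{\sqrt{2} \sqrt{s}}{s} = 3 \frac{\sqrt{2}}{\sqrt{s}} = \frac{3 \sqrt{2}}{\sqrt{s}}$)
$P = \frac{3 i \sqrt{2}}{2}$ ($P = \left(-4 + 3\right) \frac{3 \sqrt{2}}{2 i} = - 3 \sqrt{2} \left(- \frac{i}{2}\right) = - \frac{\left(-3\right) i \sqrt{2}}{2} = \frac{3 i \sqrt{2}}{2} \approx 2.1213 i$)
$\left(87 + P\right) \left(-57\right) = \left(87 + \frac{3 i \sqrt{2}}{2}\right) \left(-57\right) = -4959 - \frac{171 i \sqrt{2}}{2}$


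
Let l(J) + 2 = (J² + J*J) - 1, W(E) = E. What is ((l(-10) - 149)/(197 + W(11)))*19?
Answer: 57/13 ≈ 4.3846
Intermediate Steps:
l(J) = -3 + 2*J² (l(J) = -2 + ((J² + J*J) - 1) = -2 + ((J² + J²) - 1) = -2 + (2*J² - 1) = -2 + (-1 + 2*J²) = -3 + 2*J²)
((l(-10) - 149)/(197 + W(11)))*19 = (((-3 + 2*(-10)²) - 149)/(197 + 11))*19 = (((-3 + 2*100) - 149)/208)*19 = (((-3 + 200) - 149)*(1/208))*19 = ((197 - 149)*(1/208))*19 = (48*(1/208))*19 = (3/13)*19 = 57/13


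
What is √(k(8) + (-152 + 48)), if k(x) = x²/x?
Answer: 4*I*√6 ≈ 9.798*I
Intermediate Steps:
k(x) = x
√(k(8) + (-152 + 48)) = √(8 + (-152 + 48)) = √(8 - 104) = √(-96) = 4*I*√6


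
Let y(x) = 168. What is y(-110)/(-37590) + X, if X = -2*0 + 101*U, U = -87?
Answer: -7864369/895 ≈ -8787.0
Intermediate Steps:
X = -8787 (X = -2*0 + 101*(-87) = 0 - 8787 = -8787)
y(-110)/(-37590) + X = 168/(-37590) - 8787 = 168*(-1/37590) - 8787 = -4/895 - 8787 = -7864369/895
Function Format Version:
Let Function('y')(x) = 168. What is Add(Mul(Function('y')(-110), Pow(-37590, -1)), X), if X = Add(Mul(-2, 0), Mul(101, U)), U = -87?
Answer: Rational(-7864369, 895) ≈ -8787.0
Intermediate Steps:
X = -8787 (X = Add(Mul(-2, 0), Mul(101, -87)) = Add(0, -8787) = -8787)
Add(Mul(Function('y')(-110), Pow(-37590, -1)), X) = Add(Mul(168, Pow(-37590, -1)), -8787) = Add(Mul(168, Rational(-1, 37590)), -8787) = Add(Rational(-4, 895), -8787) = Rational(-7864369, 895)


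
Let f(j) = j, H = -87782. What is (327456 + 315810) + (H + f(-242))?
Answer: 555242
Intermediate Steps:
(327456 + 315810) + (H + f(-242)) = (327456 + 315810) + (-87782 - 242) = 643266 - 88024 = 555242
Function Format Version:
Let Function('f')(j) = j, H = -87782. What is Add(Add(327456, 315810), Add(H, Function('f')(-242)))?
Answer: 555242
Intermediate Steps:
Add(Add(327456, 315810), Add(H, Function('f')(-242))) = Add(Add(327456, 315810), Add(-87782, -242)) = Add(643266, -88024) = 555242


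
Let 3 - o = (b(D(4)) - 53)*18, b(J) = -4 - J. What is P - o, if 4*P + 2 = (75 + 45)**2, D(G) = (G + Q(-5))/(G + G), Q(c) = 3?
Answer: 10219/4 ≈ 2554.8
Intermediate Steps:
D(G) = (3 + G)/(2*G) (D(G) = (G + 3)/(G + G) = (3 + G)/((2*G)) = (3 + G)*(1/(2*G)) = (3 + G)/(2*G))
P = 7199/2 (P = -1/2 + (75 + 45)**2/4 = -1/2 + (1/4)*120**2 = -1/2 + (1/4)*14400 = -1/2 + 3600 = 7199/2 ≈ 3599.5)
o = 4179/4 (o = 3 - ((-4 - (3 + 4)/(2*4)) - 53)*18 = 3 - ((-4 - 7/(2*4)) - 53)*18 = 3 - ((-4 - 1*7/8) - 53)*18 = 3 - ((-4 - 7/8) - 53)*18 = 3 - (-39/8 - 53)*18 = 3 - (-463)*18/8 = 3 - 1*(-4167/4) = 3 + 4167/4 = 4179/4 ≈ 1044.8)
P - o = 7199/2 - 1*4179/4 = 7199/2 - 4179/4 = 10219/4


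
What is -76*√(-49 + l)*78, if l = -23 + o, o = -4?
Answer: -11856*I*√19 ≈ -51679.0*I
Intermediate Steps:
l = -27 (l = -23 - 4 = -27)
-76*√(-49 + l)*78 = -76*√(-49 - 27)*78 = -152*I*√19*78 = -11856*I*√19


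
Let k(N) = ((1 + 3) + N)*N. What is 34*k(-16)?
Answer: 6528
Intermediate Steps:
k(N) = N*(4 + N) (k(N) = (4 + N)*N = N*(4 + N))
34*k(-16) = 34*(-16*(4 - 16)) = 34*(-16*(-12)) = 34*192 = 6528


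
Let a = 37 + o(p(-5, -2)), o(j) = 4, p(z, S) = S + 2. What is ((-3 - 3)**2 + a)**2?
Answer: 5929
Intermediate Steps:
p(z, S) = 2 + S
a = 41 (a = 37 + 4 = 41)
((-3 - 3)**2 + a)**2 = ((-3 - 3)**2 + 41)**2 = ((-6)**2 + 41)**2 = (36 + 41)**2 = 77**2 = 5929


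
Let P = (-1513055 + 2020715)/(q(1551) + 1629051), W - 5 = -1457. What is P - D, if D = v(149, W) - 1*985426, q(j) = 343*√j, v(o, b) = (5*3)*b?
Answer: 445457922250094512/442270781167 - 29021230*√1551/442270781167 ≈ 1.0072e+6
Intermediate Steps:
W = -1452 (W = 5 - 1457 = -1452)
v(o, b) = 15*b
P = 507660/(1629051 + 343*√1551) (P = (-1513055 + 2020715)/(343*√1551 + 1629051) = 507660/(1629051 + 343*√1551) ≈ 0.30907)
D = -1007206 (D = 15*(-1452) - 1*985426 = -21780 - 985426 = -1007206)
P - D = (137834005110/442270781167 - 29021230*√1551/442270781167) - 1*(-1007206) = (137834005110/442270781167 - 29021230*√1551/442270781167) + 1007206 = 445457922250094512/442270781167 - 29021230*√1551/442270781167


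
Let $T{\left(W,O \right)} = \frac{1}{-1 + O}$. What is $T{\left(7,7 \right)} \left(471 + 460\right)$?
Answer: $\frac{931}{6} \approx 155.17$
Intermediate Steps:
$T{\left(7,7 \right)} \left(471 + 460\right) = \frac{471 + 460}{-1 + 7} = \frac{1}{6} \cdot 931 = \frac{931}{6}$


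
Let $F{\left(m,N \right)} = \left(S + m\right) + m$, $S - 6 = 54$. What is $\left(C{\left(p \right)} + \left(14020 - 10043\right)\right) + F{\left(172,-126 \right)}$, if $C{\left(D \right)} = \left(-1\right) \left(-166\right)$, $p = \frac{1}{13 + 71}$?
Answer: $4547$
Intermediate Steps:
$S = 60$ ($S = 6 + 54 = 60$)
$F{\left(m,N \right)} = 60 + 2 m$ ($F{\left(m,N \right)} = \left(60 + m\right) + m = 60 + 2 m$)
$p = \frac{1}{84} \approx 0.011905$
$C{\left(D \right)} = 166$
$\left(C{\left(p \right)} + \left(14020 - 10043\right)\right) + F{\left(172,-126 \right)} = \left(166 + \left(14020 - 10043\right)\right) + \left(60 + 2 \cdot 172\right) = \left(166 + \left(14020 - 10043\right)\right) + \left(60 + 344\right) = \left(166 + 3977\right) + 404 = 4143 + 404 = 4547$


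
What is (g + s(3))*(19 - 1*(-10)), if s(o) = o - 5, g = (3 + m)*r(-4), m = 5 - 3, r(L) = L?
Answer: -638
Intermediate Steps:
m = 2
g = -20 (g = (3 + 2)*(-4) = 5*(-4) = -20)
s(o) = -5 + o
(g + s(3))*(19 - 1*(-10)) = (-20 + (-5 + 3))*(19 - 1*(-10)) = (-20 - 2)*(19 + 10) = -22*29 = -638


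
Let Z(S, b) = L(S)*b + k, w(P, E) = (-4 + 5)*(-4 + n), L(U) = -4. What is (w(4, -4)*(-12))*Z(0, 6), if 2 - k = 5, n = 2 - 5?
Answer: -2268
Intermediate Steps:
n = -3
k = -3 (k = 2 - 1*5 = 2 - 5 = -3)
w(P, E) = -7 (w(P, E) = (-4 + 5)*(-4 - 3) = 1*(-7) = -7)
Z(S, b) = -3 - 4*b (Z(S, b) = -4*b - 3 = -3 - 4*b)
(w(4, -4)*(-12))*Z(0, 6) = (-7*(-12))*(-3 - 4*6) = 84*(-3 - 24) = 84*(-27) = -2268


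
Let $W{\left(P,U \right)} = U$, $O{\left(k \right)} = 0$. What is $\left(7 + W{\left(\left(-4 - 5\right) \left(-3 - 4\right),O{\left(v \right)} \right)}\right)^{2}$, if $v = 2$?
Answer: $49$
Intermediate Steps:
$\left(7 + W{\left(\left(-4 - 5\right) \left(-3 - 4\right),O{\left(v \right)} \right)}\right)^{2} = \left(7 + 0\right)^{2} = 7^{2} = 49$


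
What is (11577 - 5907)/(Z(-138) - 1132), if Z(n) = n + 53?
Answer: -5670/1217 ≈ -4.6590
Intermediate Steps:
Z(n) = 53 + n
(11577 - 5907)/(Z(-138) - 1132) = (11577 - 5907)/((53 - 138) - 1132) = 5670/(-85 - 1132) = 5670/(-1217) = 5670*(-1/1217) = -5670/1217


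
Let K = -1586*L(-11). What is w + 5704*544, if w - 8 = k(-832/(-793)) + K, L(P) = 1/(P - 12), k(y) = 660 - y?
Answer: 4354507806/1403 ≈ 3.1037e+6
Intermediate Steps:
L(P) = 1/(-12 + P)
K = 1586/23 (K = -1586/(-12 - 11) = -1586/(-23) = -1586*(-1/23) = 1586/23 ≈ 68.957)
w = 1032478/1403 (w = 8 + ((660 - (-832)/(-793)) + 1586/23) = 8 + ((660 - (-832)*(-1)/793) + 1586/23) = 8 + ((660 - 1*64/61) + 1586/23) = 8 + ((660 - 64/61) + 1586/23) = 8 + (40196/61 + 1586/23) = 8 + 1021254/1403 = 1032478/1403 ≈ 735.91)
w + 5704*544 = 1032478/1403 + 5704*544 = 1032478/1403 + 3102976 = 4354507806/1403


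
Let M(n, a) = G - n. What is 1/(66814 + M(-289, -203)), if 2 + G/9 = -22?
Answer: 1/66887 ≈ 1.4951e-5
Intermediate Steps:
G = -216 (G = -18 + 9*(-22) = -18 - 198 = -216)
M(n, a) = -216 - n
1/(66814 + M(-289, -203)) = 1/(66814 + (-216 - 1*(-289))) = 1/(66814 + (-216 + 289)) = 1/(66814 + 73) = 1/66887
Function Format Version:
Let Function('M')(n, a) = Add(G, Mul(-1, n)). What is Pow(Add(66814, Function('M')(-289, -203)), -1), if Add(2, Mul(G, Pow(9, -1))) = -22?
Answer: Rational(1, 66887) ≈ 1.4951e-5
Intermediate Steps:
G = -216 (G = Add(-18, Mul(9, -22)) = Add(-18, -198) = -216)
Function('M')(n, a) = Add(-216, Mul(-1, n))
Pow(Add(66814, Function('M')(-289, -203)), -1) = Pow(Add(66814, Add(-216, Mul(-1, -289))), -1) = Pow(Add(66814, Add(-216, 289)), -1) = Pow(Add(66814, 73), -1) = Pow(66887, -1) = Rational(1, 66887)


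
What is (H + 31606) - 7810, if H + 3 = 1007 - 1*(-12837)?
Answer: 37637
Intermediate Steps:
H = 13841 (H = -3 + (1007 - 1*(-12837)) = -3 + (1007 + 12837) = -3 + 13844 = 13841)
(H + 31606) - 7810 = (13841 + 31606) - 7810 = 45447 - 7810 = 37637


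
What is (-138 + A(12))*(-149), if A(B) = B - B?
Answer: 20562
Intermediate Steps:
A(B) = 0
(-138 + A(12))*(-149) = (-138 + 0)*(-149) = -138*(-149) = 20562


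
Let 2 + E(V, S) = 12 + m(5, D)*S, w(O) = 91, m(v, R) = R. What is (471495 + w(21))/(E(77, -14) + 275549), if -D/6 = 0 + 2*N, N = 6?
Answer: 471586/276567 ≈ 1.7051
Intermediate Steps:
D = -72 (D = -6*(0 + 2*6) = -6*(0 + 12) = -6*12 = -72)
E(V, S) = 10 - 72*S (E(V, S) = -2 + (12 - 72*S) = 10 - 72*S)
(471495 + w(21))/(E(77, -14) + 275549) = (471495 + 91)/((10 - 72*(-14)) + 275549) = 471586/((10 + 1008) + 275549) = 471586/(1018 + 275549) = 471586/276567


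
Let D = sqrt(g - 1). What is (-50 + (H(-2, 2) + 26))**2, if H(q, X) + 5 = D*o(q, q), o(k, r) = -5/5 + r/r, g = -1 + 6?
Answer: 841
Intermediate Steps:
g = 5
o(k, r) = 0 (o(k, r) = -5*1/5 + 1 = -1 + 1 = 0)
D = 2 (D = sqrt(5 - 1) = sqrt(4) = 2)
H(q, X) = -5 (H(q, X) = -5 + 2*0 = -5 + 0 = -5)
(-50 + (H(-2, 2) + 26))**2 = (-50 + (-5 + 26))**2 = (-50 + 21)**2 = (-29)**2 = 841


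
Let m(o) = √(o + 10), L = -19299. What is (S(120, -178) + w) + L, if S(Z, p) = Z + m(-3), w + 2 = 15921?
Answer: -3260 + √7 ≈ -3257.4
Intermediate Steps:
w = 15919 (w = -2 + 15921 = 15919)
m(o) = √(10 + o)
S(Z, p) = Z + √7 (S(Z, p) = Z + √(10 - 3) = Z + √7)
(S(120, -178) + w) + L = ((120 + √7) + 15919) - 19299 = (16039 + √7) - 19299 = -3260 + √7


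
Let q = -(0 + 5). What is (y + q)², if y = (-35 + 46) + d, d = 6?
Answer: 144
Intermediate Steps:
y = 17 (y = (-35 + 46) + 6 = 11 + 6 = 17)
q = -5 (q = -1*5 = -5)
(y + q)² = (17 - 5)² = 12² = 144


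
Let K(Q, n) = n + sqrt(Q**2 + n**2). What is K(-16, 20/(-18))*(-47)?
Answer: 470/9 - 94*sqrt(5209)/9 ≈ -701.59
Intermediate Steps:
K(-16, 20/(-18))*(-47) = (20/(-18) + sqrt((-16)**2 + (20/(-18))**2))*(-47) = (20*(-1/18) + sqrt(256 + (20*(-1/18))**2))*(-47) = (-10/9 + sqrt(256 + (-10/9)**2))*(-47) = (-10/9 + sqrt(256 + 100/81))*(-47) = (-10/9 + sqrt(20836/81))*(-47) = (-10/9 + 2*sqrt(5209)/9)*(-47) = 470/9 - 94*sqrt(5209)/9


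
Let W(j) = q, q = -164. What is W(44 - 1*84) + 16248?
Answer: 16084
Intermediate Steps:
W(j) = -164
W(44 - 1*84) + 16248 = -164 + 16248 = 16084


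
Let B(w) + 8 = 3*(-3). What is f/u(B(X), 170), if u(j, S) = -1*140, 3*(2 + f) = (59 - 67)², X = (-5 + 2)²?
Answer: -29/210 ≈ -0.13810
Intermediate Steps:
X = 9 (X = (-3)² = 9)
f = 58/3 (f = -2 + (59 - 67)²/3 = -2 + (⅓)*(-8)² = -2 + (⅓)*64 = -2 + 64/3 = 58/3 ≈ 19.333)
B(w) = -17 (B(w) = -8 + 3*(-3) = -8 - 9 = -17)
u(j, S) = -140
f/u(B(X), 170) = (58/3)/(-140) = (58/3)*(-1/140) = -29/210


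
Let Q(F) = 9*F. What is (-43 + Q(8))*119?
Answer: 3451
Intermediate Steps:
(-43 + Q(8))*119 = (-43 + 9*8)*119 = (-43 + 72)*119 = 29*119 = 3451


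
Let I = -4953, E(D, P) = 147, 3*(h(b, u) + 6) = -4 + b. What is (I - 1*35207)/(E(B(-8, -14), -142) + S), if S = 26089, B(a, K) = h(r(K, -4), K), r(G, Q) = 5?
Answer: -10040/6559 ≈ -1.5307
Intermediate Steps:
h(b, u) = -22/3 + b/3 (h(b, u) = -6 + (-4 + b)/3 = -6 + (-4/3 + b/3) = -22/3 + b/3)
B(a, K) = -17/3 (B(a, K) = -22/3 + (⅓)*5 = -22/3 + 5/3 = -17/3)
(I - 1*35207)/(E(B(-8, -14), -142) + S) = (-4953 - 1*35207)/(147 + 26089) = (-4953 - 35207)/26236 = -40160*1/26236 = -10040/6559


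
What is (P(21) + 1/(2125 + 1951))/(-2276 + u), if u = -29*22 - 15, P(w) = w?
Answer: -85597/11938604 ≈ -0.0071698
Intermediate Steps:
u = -653 (u = -638 - 15 = -653)
(P(21) + 1/(2125 + 1951))/(-2276 + u) = (21 + 1/(2125 + 1951))/(-2276 - 653) = (21 + 1/4076)/(-2929) = (21 + 1/4076)*(-1/2929) = (85597/4076)*(-1/2929) = -85597/11938604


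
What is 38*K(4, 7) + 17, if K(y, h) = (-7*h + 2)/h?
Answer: -1667/7 ≈ -238.14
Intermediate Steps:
K(y, h) = (2 - 7*h)/h
38*K(4, 7) + 17 = 38*(-7 + 2/7) + 17 = 38*(-47/7) + 17 = -1786/7 + 17 = -1667/7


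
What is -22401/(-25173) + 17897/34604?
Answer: 136187265/96787388 ≈ 1.4071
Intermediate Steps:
-22401/(-25173) + 17897/34604 = -22401*(-1/25173) + 17897*(1/34604) = 2489/2797 + 17897/34604 = 136187265/96787388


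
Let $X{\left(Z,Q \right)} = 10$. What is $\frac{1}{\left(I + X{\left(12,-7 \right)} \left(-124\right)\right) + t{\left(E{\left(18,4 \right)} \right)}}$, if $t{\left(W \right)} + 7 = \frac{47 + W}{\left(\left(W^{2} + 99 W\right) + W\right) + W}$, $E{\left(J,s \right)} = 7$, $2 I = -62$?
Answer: $- \frac{14}{17891} \approx -0.00078252$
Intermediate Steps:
$I = -31$ ($I = \frac{1}{2} \left(-62\right) = -31$)
$t{\left(W \right)} = -7 + \frac{47 + W}{W^{2} + 101 W}$ ($t{\left(W \right)} = -7 + \frac{47 + W}{\left(\left(W^{2} + 99 W\right) + W\right) + W} = -7 + \frac{47 + W}{\left(W^{2} + 100 W\right) + W} = -7 + \frac{47 + W}{W^{2} + 101 W}$)
$\frac{1}{\left(I + X{\left(12,-7 \right)} \left(-124\right)\right) + t{\left(E{\left(18,4 \right)} \right)}} = \frac{1}{\left(-31 + 10 \left(-124\right)\right) + \frac{47 - 4942 - 7 \cdot 7^{2}}{7 \left(101 + 7\right)}} = \frac{1}{\left(-31 - 1240\right) + \frac{47 - 4942 - 343}{7 \cdot 108}} = \frac{1}{-1271 + \frac{1}{7} \cdot \frac{1}{108} \left(47 - 4942 - 343\right)} = \frac{1}{-1271 + \frac{1}{7} \cdot \frac{1}{108} \left(-5238\right)} = \frac{1}{-1271 - \frac{97}{14}} = \frac{1}{- \frac{17891}{14}} = - \frac{14}{17891}$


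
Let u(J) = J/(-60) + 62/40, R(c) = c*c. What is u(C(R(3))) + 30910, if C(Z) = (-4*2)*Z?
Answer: 123651/4 ≈ 30913.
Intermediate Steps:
R(c) = c**2
C(Z) = -8*Z
u(J) = 31/20 - J/60 (u(J) = J*(-1/60) + 62*(1/40) = -J/60 + 31/20 = 31/20 - J/60)
u(C(R(3))) + 30910 = (31/20 - (-2)*3**2/15) + 30910 = (31/20 - (-2)*9/15) + 30910 = (31/20 - 1/60*(-72)) + 30910 = (31/20 + 6/5) + 30910 = 11/4 + 30910 = 123651/4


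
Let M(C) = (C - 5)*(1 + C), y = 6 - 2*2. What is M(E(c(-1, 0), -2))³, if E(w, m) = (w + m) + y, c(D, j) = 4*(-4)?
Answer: 31255875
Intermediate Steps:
c(D, j) = -16
y = 2 (y = 6 - 1*4 = 6 - 4 = 2)
E(w, m) = 2 + m + w (E(w, m) = (w + m) + 2 = (m + w) + 2 = 2 + m + w)
M(C) = (1 + C)*(-5 + C) (M(C) = (-5 + C)*(1 + C) = (1 + C)*(-5 + C))
M(E(c(-1, 0), -2))³ = (-5 + (2 - 2 - 16)² - 4*(2 - 2 - 16))³ = (-5 + (-16)² - 4*(-16))³ = (-5 + 256 + 64)³ = 315³ = 31255875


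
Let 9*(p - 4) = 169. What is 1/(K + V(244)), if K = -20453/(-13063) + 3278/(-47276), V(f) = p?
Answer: 2779048746/67459074583 ≈ 0.041196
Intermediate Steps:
p = 205/9 (p = 4 + (⅑)*169 = 4 + 169/9 = 205/9 ≈ 22.778)
V(f) = 205/9
K = 462057757/308783194 (K = -20453*(-1/13063) + 3278*(-1/47276) = 20453/13063 - 1639/23638 = 462057757/308783194 ≈ 1.4964)
1/(K + V(244)) = 1/(462057757/308783194 + 205/9) = 1/(67459074583/2779048746) = 2779048746/67459074583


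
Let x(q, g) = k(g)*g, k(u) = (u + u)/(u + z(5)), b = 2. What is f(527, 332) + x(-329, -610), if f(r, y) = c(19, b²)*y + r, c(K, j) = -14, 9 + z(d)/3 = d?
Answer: -1653731/311 ≈ -5317.5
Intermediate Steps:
z(d) = -27 + 3*d
k(u) = 2*u/(-12 + u) (k(u) = (u + u)/(u + (-27 + 3*5)) = (2*u)/(u + (-27 + 15)) = (2*u)/(u - 12) = (2*u)/(-12 + u) = 2*u/(-12 + u))
f(r, y) = r - 14*y (f(r, y) = -14*y + r = r - 14*y)
x(q, g) = 2*g²/(-12 + g) (x(q, g) = (2*g/(-12 + g))*g = 2*g²/(-12 + g))
f(527, 332) + x(-329, -610) = (527 - 14*332) + 2*(-610)²/(-12 - 610) = (527 - 4648) + 2*372100/(-622) = -4121 + 2*372100*(-1/622) = -4121 - 372100/311 = -1653731/311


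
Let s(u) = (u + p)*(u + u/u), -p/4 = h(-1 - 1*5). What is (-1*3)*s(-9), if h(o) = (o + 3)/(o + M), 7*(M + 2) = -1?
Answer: -4776/19 ≈ -251.37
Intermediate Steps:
M = -15/7 (M = -2 + (1/7)*(-1) = -2 - 1/7 = -15/7 ≈ -2.1429)
h(o) = (3 + o)/(-15/7 + o) (h(o) = (o + 3)/(o - 15/7) = (3 + o)/(-15/7 + o))
p = -28/19 (p = -28*(3 + (-1 - 1*5))/(-15 + 7*(-1 - 1*5)) = -28*(3 + (-1 - 5))/(-15 + 7*(-1 - 5)) = -28*(3 - 6)/(-15 + 7*(-6)) = -28*(-3)/(-15 - 42) = -28*(-3)/(-57) = -28*(-1)*(-3)/57 = -4*7/19 = -28/19 ≈ -1.4737)
s(u) = (1 + u)*(-28/19 + u) (s(u) = (u - 28/19)*(u + u/u) = (-28/19 + u)*(u + 1) = (-28/19 + u)*(1 + u) = (1 + u)*(-28/19 + u))
(-1*3)*s(-9) = (-1*3)*(-28/19 + (-9)**2 - 9/19*(-9)) = -3*(-28/19 + 81 + 81/19) = -3*1592/19 = -4776/19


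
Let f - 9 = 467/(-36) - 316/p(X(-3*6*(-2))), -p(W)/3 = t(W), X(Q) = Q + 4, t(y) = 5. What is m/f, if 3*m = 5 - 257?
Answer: -15120/3077 ≈ -4.9139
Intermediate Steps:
X(Q) = 4 + Q
p(W) = -15 (p(W) = -3*5 = -15)
m = -84 (m = (5 - 257)/3 = (⅓)*(-252) = -84)
f = 3077/180 (f = 9 + (467/(-36) - 316/(-15)) = 9 + (467*(-1/36) - 316*(-1/15)) = 9 + (-467/36 + 316/15) = 9 + 1457/180 = 3077/180 ≈ 17.094)
m/f = -84/3077/180 = -84*180/3077 = -15120/3077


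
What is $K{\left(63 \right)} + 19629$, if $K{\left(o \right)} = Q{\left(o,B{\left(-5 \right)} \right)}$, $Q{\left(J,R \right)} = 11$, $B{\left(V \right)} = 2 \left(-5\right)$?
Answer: $19640$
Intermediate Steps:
$B{\left(V \right)} = -10$
$K{\left(o \right)} = 11$
$K{\left(63 \right)} + 19629 = 11 + 19629 = 19640$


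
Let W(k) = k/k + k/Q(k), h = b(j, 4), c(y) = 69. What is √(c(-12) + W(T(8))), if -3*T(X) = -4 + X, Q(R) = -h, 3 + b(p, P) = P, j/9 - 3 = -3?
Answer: √642/3 ≈ 8.4459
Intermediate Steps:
j = 0 (j = 27 + 9*(-3) = 27 - 27 = 0)
b(p, P) = -3 + P
h = 1 (h = -3 + 4 = 1)
Q(R) = -1 (Q(R) = -1*1 = -1)
T(X) = 4/3 - X/3 (T(X) = -(-4 + X)/3 = 4/3 - X/3)
W(k) = 1 - k (W(k) = k/k + k/(-1) = 1 + k*(-1) = 1 - k)
√(c(-12) + W(T(8))) = √(69 + (1 - (4/3 - ⅓*8))) = √(69 + (1 - (4/3 - 8/3))) = √(69 + (1 - 1*(-4/3))) = √(69 + (1 + 4/3)) = √(69 + 7/3) = √(214/3) = √642/3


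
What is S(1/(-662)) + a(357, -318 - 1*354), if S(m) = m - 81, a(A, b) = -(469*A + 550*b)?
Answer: 133780931/662 ≈ 2.0209e+5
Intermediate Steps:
a(A, b) = -550*b - 469*A
S(m) = -81 + m
S(1/(-662)) + a(357, -318 - 1*354) = (-81 + 1/(-662)) + (-550*(-318 - 1*354) - 469*357) = (-81 - 1/662) + (-550*(-318 - 354) - 167433) = -53623/662 + (-550*(-672) - 167433) = -53623/662 + (369600 - 167433) = -53623/662 + 202167 = 133780931/662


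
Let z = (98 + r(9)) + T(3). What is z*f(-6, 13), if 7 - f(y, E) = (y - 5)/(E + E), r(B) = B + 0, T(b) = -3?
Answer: 772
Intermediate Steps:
r(B) = B
f(y, E) = 7 - (-5 + y)/(2*E) (f(y, E) = 7 - (y - 5)/(E + E) = 7 - (-5 + y)/(2*E))
z = 104 (z = (98 + 9) - 3 = 107 - 3 = 104)
z*f(-6, 13) = 104*((½)*(5 - 1*(-6) + 14*13)/13) = 104*((½)*(1/13)*(5 + 6 + 182)) = 104*((½)*(1/13)*193) = 104*(193/26) = 772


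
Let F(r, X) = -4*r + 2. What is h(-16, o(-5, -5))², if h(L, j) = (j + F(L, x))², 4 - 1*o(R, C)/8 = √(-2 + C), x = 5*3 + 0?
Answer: 66621968 - 28713216*I*√7 ≈ 6.6622e+7 - 7.5968e+7*I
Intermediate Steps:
x = 15 (x = 15 + 0 = 15)
o(R, C) = 32 - 8*√(-2 + C)
F(r, X) = 2 - 4*r
h(L, j) = (2 + j - 4*L)² (h(L, j) = (j + (2 - 4*L))² = (2 + j - 4*L)²)
h(-16, o(-5, -5))² = ((2 + (32 - 8*√(-2 - 5)) - 4*(-16))²)² = ((2 + (32 - 8*I*√7) + 64)²)² = ((98 - 8*I*√7)²)² = (98 - 8*I*√7)⁴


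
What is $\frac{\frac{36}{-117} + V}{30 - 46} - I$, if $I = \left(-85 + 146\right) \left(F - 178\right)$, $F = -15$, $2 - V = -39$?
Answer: $\frac{2448255}{208} \approx 11770.0$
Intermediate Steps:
$V = 41$ ($V = 2 - -39 = 2 + 39 = 41$)
$I = -11773$ ($I = \left(-85 + 146\right) \left(-15 - 178\right) = 61 \left(-193\right) = -11773$)
$\frac{\frac{36}{-117} + V}{30 - 46} - I = \frac{\frac{36}{-117} + 41}{30 - 46} - -11773 = \frac{36 \left(- \frac{1}{117}\right) + 41}{-16} + 11773 = \left(- \frac{4}{13} + 41\right) \left(- \frac{1}{16}\right) + 11773 = \frac{529}{13} \left(- \frac{1}{16}\right) + 11773 = - \frac{529}{208} + 11773 = \frac{2448255}{208}$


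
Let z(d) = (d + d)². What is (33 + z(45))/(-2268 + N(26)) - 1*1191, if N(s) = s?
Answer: -2678355/2242 ≈ -1194.6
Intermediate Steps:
z(d) = 4*d² (z(d) = (2*d)² = 4*d²)
(33 + z(45))/(-2268 + N(26)) - 1*1191 = (33 + 4*45²)/(-2268 + 26) - 1*1191 = (33 + 4*2025)/(-2242) - 1191 = (33 + 8100)*(-1/2242) - 1191 = 8133*(-1/2242) - 1191 = -8133/2242 - 1191 = -2678355/2242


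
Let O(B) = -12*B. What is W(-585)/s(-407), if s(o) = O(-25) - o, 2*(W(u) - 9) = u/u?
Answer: 19/1414 ≈ 0.013437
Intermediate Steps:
W(u) = 19/2 (W(u) = 9 + (u/u)/2 = 9 + (½)*1 = 9 + ½ = 19/2)
s(o) = 300 - o (s(o) = -12*(-25) - o = 300 - o)
W(-585)/s(-407) = 19/(2*(300 - 1*(-407))) = 19/(2*(300 + 407)) = (19/2)/707 = (19/2)*(1/707) = 19/1414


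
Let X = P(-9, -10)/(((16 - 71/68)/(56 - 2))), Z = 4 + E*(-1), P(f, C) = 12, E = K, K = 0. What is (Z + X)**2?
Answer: 28601104/12769 ≈ 2239.9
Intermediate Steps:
E = 0
Z = 4 (Z = 4 + 0*(-1) = 4 + 0 = 4)
X = 4896/113 (X = 12/(((16 - 71/68)/(56 - 2))) = 12/(((16 - 71*1/68)/54)) = 12/(((16 - 71/68)*(1/54))) = 12/(((1017/68)*(1/54))) = 12/(113/408) = 12*(408/113) = 4896/113 ≈ 43.327)
(Z + X)**2 = (4 + 4896/113)**2 = (5348/113)**2 = 28601104/12769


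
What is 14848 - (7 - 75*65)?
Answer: 19716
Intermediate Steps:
14848 - (7 - 75*65) = 14848 - (7 - 4875) = 14848 - 1*(-4868) = 14848 + 4868 = 19716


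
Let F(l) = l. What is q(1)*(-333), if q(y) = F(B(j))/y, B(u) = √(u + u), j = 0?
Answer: 0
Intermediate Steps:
B(u) = √2*√u (B(u) = √(2*u) = √2*√u)
q(y) = 0 (q(y) = (√2*√0)/y = (√2*0)/y = 0/y = 0)
q(1)*(-333) = 0*(-333) = 0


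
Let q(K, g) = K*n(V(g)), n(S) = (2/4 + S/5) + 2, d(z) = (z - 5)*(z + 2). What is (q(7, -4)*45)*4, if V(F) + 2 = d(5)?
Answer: 2646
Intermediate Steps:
d(z) = (-5 + z)*(2 + z)
V(F) = -2 (V(F) = -2 + (-10 + 5² - 3*5) = -2 + (-10 + 25 - 15) = -2 + 0 = -2)
n(S) = 5/2 + S/5 (n(S) = (2*(¼) + S*(⅕)) + 2 = (½ + S/5) + 2 = 5/2 + S/5)
q(K, g) = 21*K/10 (q(K, g) = K*(5/2 + (⅕)*(-2)) = K*(5/2 - ⅖) = K*(21/10) = 21*K/10)
(q(7, -4)*45)*4 = (((21/10)*7)*45)*4 = ((147/10)*45)*4 = (1323/2)*4 = 2646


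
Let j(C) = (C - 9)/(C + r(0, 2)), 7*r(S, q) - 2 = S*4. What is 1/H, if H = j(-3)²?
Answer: 361/7056 ≈ 0.051162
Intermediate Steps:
r(S, q) = 2/7 + 4*S/7 (r(S, q) = 2/7 + (S*4)/7 = 2/7 + (4*S)/7 = 2/7 + 4*S/7)
j(C) = (-9 + C)/(2/7 + C) (j(C) = (C - 9)/(C + (2/7 + (4/7)*0)) = (-9 + C)/(C + (2/7 + 0)) = (-9 + C)/(C + 2/7) = (-9 + C)/(2/7 + C))
H = 7056/361 (H = (7*(-9 - 3)/(2 + 7*(-3)))² = (7*(-12)/(2 - 21))² = (7*(-12)/(-19))² = (7*(-1/19)*(-12))² = (84/19)² = 7056/361 ≈ 19.546)
1/H = 1/(7056/361) = 361/7056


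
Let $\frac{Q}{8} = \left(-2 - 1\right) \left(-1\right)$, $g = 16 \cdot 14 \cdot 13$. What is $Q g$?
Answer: $69888$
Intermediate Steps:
$g = 2912$ ($g = 224 \cdot 13 = 2912$)
$Q = 24$ ($Q = 8 \left(-2 - 1\right) \left(-1\right) = 8 \left(\left(-3\right) \left(-1\right)\right) = 8 \cdot 3 = 24$)
$Q g = 24 \cdot 2912 = 69888$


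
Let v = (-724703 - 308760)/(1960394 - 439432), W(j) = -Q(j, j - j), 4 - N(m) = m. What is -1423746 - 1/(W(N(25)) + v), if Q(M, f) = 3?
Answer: -7967777982392/5596349 ≈ -1.4237e+6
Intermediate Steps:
N(m) = 4 - m
W(j) = -3 (W(j) = -1*3 = -3)
v = -1033463/1520962 ≈ -0.67948
-1423746 - 1/(W(N(25)) + v) = -1423746 - 1/(-3 - 1033463/1520962) = -1423746 - 1/(-5596349/1520962) = -1423746 - 1*(-1520962/5596349) = -1423746 + 1520962/5596349 = -7967777982392/5596349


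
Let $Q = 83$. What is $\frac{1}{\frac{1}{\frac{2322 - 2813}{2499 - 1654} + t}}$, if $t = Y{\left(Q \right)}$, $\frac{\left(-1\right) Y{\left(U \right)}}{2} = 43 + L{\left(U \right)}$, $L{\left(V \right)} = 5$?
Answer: $- \frac{81611}{845} \approx -96.581$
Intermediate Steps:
$Y{\left(U \right)} = -96$ ($Y{\left(U \right)} = - 2 \left(43 + 5\right) = \left(-2\right) 48 = -96$)
$t = -96$
$\frac{1}{\frac{1}{\frac{2322 - 2813}{2499 - 1654} + t}} = \frac{1}{\frac{1}{\frac{2322 - 2813}{2499 - 1654} - 96}} = \frac{1}{\frac{1}{- \frac{491}{845} - 96}} = \frac{1}{\frac{1}{- \frac{81611}{845}}} = \frac{1}{- \frac{845}{81611}} = - \frac{81611}{845}$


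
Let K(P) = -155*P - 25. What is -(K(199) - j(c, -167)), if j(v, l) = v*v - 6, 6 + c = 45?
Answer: 32385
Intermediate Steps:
c = 39 (c = -6 + 45 = 39)
j(v, l) = -6 + v**2 (j(v, l) = v**2 - 6 = -6 + v**2)
K(P) = -25 - 155*P
-(K(199) - j(c, -167)) = -((-25 - 155*199) - (-6 + 39**2)) = -((-25 - 30845) - (-6 + 1521)) = -(-30870 - 1*1515) = -(-30870 - 1515) = -1*(-32385) = 32385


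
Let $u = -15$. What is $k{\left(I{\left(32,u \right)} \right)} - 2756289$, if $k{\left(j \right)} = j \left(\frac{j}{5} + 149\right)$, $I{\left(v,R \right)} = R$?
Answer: $-2758479$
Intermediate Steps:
$k{\left(j \right)} = j \left(149 + \frac{j}{5}\right)$ ($k{\left(j \right)} = j \left(j \frac{1}{5} + 149\right) = j \left(\frac{j}{5} + 149\right) = j \left(149 + \frac{j}{5}\right)$)
$k{\left(I{\left(32,u \right)} \right)} - 2756289 = \frac{1}{5} \left(-15\right) \left(745 - 15\right) - 2756289 = \frac{1}{5} \left(-15\right) 730 - 2756289 = -2190 - 2756289 = -2758479$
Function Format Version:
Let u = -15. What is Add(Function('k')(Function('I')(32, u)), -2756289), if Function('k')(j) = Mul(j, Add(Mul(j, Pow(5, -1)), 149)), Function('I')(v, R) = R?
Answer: -2758479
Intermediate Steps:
Function('k')(j) = Mul(j, Add(149, Mul(Rational(1, 5), j))) (Function('k')(j) = Mul(j, Add(Mul(j, Rational(1, 5)), 149)) = Mul(j, Add(Mul(Rational(1, 5), j), 149)) = Mul(j, Add(149, Mul(Rational(1, 5), j))))
Add(Function('k')(Function('I')(32, u)), -2756289) = Add(Mul(Rational(1, 5), -15, Add(745, -15)), -2756289) = Add(Mul(Rational(1, 5), -15, 730), -2756289) = Add(-2190, -2756289) = -2758479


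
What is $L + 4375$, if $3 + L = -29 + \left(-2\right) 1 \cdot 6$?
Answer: $4331$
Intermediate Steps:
$L = -44$ ($L = -3 - \left(29 - \left(-2\right) 1 \cdot 6\right) = -3 - 41 = -44$)
$L + 4375 = -44 + 4375 = 4331$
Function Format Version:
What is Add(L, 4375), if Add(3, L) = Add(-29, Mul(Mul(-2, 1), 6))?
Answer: 4331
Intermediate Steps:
L = -44 (L = Add(-3, Add(-29, Mul(Mul(-2, 1), 6))) = Add(-3, Add(-29, Mul(-2, 6))) = Add(-3, Add(-29, -12)) = Add(-3, -41) = -44)
Add(L, 4375) = Add(-44, 4375) = 4331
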